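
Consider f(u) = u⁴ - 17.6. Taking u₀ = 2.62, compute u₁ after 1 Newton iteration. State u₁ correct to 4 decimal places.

f'(u) = 4u³
u_0 = 2.620000: f = 29.519987, f' = 71.938912 → u_1 = 2.620000 - (29.519987)/(71.938912) = 2.209652

2.2097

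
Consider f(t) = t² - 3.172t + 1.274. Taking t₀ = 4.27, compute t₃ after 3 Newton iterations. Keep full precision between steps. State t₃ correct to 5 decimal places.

f'(t) = 2t - 3.172
t_0 = 4.270000: f = 5.962460, f' = 5.368000 → t_1 = 4.270000 - (5.962460)/(5.368000) = 3.159259
t_1 = 3.159259: f = 1.233747, f' = 3.146517 → t_2 = 3.159259 - (1.233747)/(3.146517) = 2.767159
t_2 = 2.767159: f = 0.153742, f' = 2.362319 → t_3 = 2.767159 - (0.153742)/(2.362319) = 2.702079

2.70208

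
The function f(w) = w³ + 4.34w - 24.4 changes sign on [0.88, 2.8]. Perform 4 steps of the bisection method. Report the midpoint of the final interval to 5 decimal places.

f(0.880000) = -19.899328, f(2.800000) = 9.704000 (opposite signs)
step 1: m = 1.840000, f(m) = -10.184896 < 0 → root in [1.840000, 2.800000]
step 2: m = 2.320000, f(m) = -1.844032 < 0 → root in [2.320000, 2.800000]
step 3: m = 2.560000, f(m) = 3.487616 > 0 → root in [2.320000, 2.560000]
step 4: m = 2.440000, f(m) = 0.716384 > 0 → root in [2.320000, 2.440000]
Midpoint of [2.320000, 2.440000] = 2.380000

2.38000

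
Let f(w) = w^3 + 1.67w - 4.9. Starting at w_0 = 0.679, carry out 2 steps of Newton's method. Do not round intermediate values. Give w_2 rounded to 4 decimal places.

1.4576

Newton update: w ← w − f(w)/f'(w).
f'(w) = 3w^2 + 1.67
w_0 = 0.679000: f = -3.453023, f' = 3.053123 → w_1 = 0.679000 - (-3.453023)/(3.053123) = 1.809981
w_1 = 1.809981: f = 4.052219, f' = 11.498090 → w_2 = 1.809981 - (4.052219)/(11.498090) = 1.457555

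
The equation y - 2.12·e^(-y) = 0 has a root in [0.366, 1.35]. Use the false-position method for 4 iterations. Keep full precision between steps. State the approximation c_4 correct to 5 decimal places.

f(0.366000) = -1.104226, f(1.350000) = 0.800411
step 1: c = 0.936481, f(c) = 0.105430 > 0 → new bracket [0.366000, 0.936481]
step 2: c = 0.886759, f(c) = 0.013343 > 0 → new bracket [0.366000, 0.886759]
step 3: c = 0.880542, f(c) = 0.001678 > 0 → new bracket [0.366000, 0.880542]
step 4: c = 0.879761, f(c) = 0.000211 > 0 → new bracket [0.366000, 0.879761]

0.87976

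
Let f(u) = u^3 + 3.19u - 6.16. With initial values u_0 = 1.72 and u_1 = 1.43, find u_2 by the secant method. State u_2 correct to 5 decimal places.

1.30554

f(u_0) = 4.415248, f(u_1) = 1.325907
u_2 = 1.430000 - (1.325907)·(1.430000 - 1.720000)/(1.325907 - (4.415248)) = 1.305536; f(u_2) = 0.229844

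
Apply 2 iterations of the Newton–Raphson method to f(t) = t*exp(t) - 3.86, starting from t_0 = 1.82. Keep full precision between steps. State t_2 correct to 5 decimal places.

1.21233

f'(t) = (t+1)*exp(t)
t_0 = 1.820000: f = 7.372782, f' = 17.404641 → t_1 = 1.820000 - (7.372782)/(17.404641) = 1.396390
t_1 = 1.396390: f = 1.782234, f' = 9.682821 → t_2 = 1.396390 - (1.782234)/(9.682821) = 1.212328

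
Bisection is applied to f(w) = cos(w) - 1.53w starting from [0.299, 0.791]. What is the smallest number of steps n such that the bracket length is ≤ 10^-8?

Initial width b − a = 0.791 − 0.299 = 0.492000.
After n steps the width is (b−a)/2^n; need (b−a)/2^n ≤ 10^-8.
So n ≥ log₂(0.492000/10^-8) = log₂(49200000.0000) ≈ 25.5522.
Hence n = 26.

26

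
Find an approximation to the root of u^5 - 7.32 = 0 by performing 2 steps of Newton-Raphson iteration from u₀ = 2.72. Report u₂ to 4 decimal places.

f'(u) = 5u⁴
u_0 = 2.720000: f = 141.562797, f' = 273.681613 → u_1 = 2.720000 - (141.562797)/(273.681613) = 2.202746
u_1 = 2.202746: f = 44.538805, f' = 117.713971 → u_2 = 2.202746 - (44.538805)/(117.713971) = 1.824382

1.8244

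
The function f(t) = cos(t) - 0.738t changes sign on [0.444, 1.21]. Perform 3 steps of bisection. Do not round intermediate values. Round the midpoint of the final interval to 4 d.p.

0.8749

f(0.444000) = 0.575369, f(1.210000) = -0.539961 (opposite signs)
step 1: m = 0.827000, f(m) = 0.066761 > 0 → root in [0.827000, 1.210000]
step 2: m = 1.018500, f(m) = -0.227009 < 0 → root in [0.827000, 1.018500]
step 3: m = 0.922750, f(m) = -0.077360 < 0 → root in [0.827000, 0.922750]
Midpoint of [0.827000, 0.922750] = 0.874875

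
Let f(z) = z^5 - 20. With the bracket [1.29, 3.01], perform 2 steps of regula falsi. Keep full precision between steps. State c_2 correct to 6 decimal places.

f(1.290000) = -16.427695, f(3.010000) = 227.077090
step 1: c = 1.406037, f(c) = -14.504791 < 0 → new bracket [1.406037, 3.010000]
step 2: c = 1.502341, f(c) = -12.346817 < 0 → new bracket [1.502341, 3.010000]

1.502341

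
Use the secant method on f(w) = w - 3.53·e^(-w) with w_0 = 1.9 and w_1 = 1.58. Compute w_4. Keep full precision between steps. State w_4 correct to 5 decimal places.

Secant update: w_(k+1) = w_k − f(w_k)·(w_k − w_(k-1))/(f(w_k) − f(w_(k-1))).
f(w_0) = 1.372023, f(w_1) = 0.852908
w_2 = 1.580000 - (0.852908)·(1.580000 - 1.900000)/(0.852908 - (1.372023)) = 1.054239; f(w_2) = -0.175817
w_3 = 1.054239 - (-0.175817)·(1.054239 - 1.580000)/(-0.175817 - (0.852908)) = 1.144095; f(w_3) = 0.019748
w_4 = 1.144095 - (0.019748)·(1.144095 - 1.054239)/(0.019748 - (-0.175817)) = 1.135022; f(w_4) = 0.000426

1.13502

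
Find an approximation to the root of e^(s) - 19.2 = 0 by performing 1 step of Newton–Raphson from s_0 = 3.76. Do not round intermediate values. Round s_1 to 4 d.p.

f'(s) = e^(s)
s_0 = 3.760000: f = 23.748426, f' = 42.948426 → s_1 = 3.760000 - (23.748426)/(42.948426) = 3.207048

3.2070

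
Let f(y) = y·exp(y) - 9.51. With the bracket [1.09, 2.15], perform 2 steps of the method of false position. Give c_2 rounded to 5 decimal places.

f(1.090000) = -6.268041, f(2.150000) = 8.947446
step 1: c = 1.526668, f(c) = -2.483024 < 0 → new bracket [1.526668, 2.150000]
step 2: c = 1.662074, f(c) = -0.750489 < 0 → new bracket [1.662074, 2.150000]

1.66207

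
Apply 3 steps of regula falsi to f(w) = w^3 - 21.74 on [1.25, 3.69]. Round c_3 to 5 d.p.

2.74833

f(1.250000) = -19.786875, f(3.690000) = 28.503409
step 1: c = 2.249787, f(c) = -10.352617 < 0 → new bracket [2.249787, 3.690000]
step 2: c = 2.633510, f(c) = -3.475616 < 0 → new bracket [2.633510, 3.690000]
step 3: c = 2.748334, f(c) = -0.980899 < 0 → new bracket [2.748334, 3.690000]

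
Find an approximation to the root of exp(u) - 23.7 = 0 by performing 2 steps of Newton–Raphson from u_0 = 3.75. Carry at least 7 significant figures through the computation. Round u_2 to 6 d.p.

f'(u) = exp(u)
u_0 = 3.750000: f = 18.821082, f' = 42.521082 → u_1 = 3.750000 - (18.821082)/(42.521082) = 3.307371
u_1 = 3.307371: f = 3.613213, f' = 27.313213 → u_2 = 3.307371 - (3.613213)/(27.313213) = 3.175082

3.175082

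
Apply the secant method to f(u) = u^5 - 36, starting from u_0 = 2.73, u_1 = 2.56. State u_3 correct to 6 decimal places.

f(u_0) = 115.639811, f(u_1) = 73.951163
u_2 = 2.560000 - (73.951163)·(2.560000 - 2.730000)/(73.951163 - (115.639811)) = 2.258438; f(u_2) = 22.754509
u_3 = 2.258438 - (22.754509)·(2.258438 - 2.560000)/(22.754509 - (73.951163)) = 2.124408; f(u_3) = 7.270310

2.124408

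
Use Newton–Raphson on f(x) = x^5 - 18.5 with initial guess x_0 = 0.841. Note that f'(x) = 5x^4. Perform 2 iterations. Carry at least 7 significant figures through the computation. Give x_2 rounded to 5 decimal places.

Newton update: x ← x − f(x)/f'(x).
x_0 = 0.841000: f = -18.079293, f' = 2.501232 → x_1 = 0.841000 - (-18.079293)/(2.501232) = 8.069155
x_1 = 8.069155: f = 34190.490496, f' = 21197.381253 → x_2 = 8.069155 - (34190.490496)/(21197.381253) = 6.456197

6.45620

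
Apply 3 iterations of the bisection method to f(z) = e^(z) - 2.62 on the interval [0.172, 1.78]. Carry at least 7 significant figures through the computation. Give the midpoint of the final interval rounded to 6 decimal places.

f(0.172000) = -1.432322, f(1.780000) = 3.309856 (opposite signs)
step 1: m = 0.976000, f(m) = 0.033820 > 0 → root in [0.172000, 0.976000]
step 2: m = 0.574000, f(m) = -0.844646 < 0 → root in [0.574000, 0.976000]
step 3: m = 0.775000, f(m) = -0.449408 < 0 → root in [0.775000, 0.976000]
Midpoint of [0.775000, 0.976000] = 0.875500

0.875500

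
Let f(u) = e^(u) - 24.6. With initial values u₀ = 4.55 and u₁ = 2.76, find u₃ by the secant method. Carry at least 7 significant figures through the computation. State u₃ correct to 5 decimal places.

Secant update: u_(k+1) = u_k − f(u_k)·(u_k − u_(k-1))/(f(u_k) − f(u_(k-1))).
f(u_0) = 70.032408, f(u_1) = -8.800157
u_2 = 2.760000 - (-8.800157)·(2.760000 - 4.550000)/(-8.800157 - (70.032408)) = 2.959819; f(u_2) = -5.305512
u_3 = 2.959819 - (-5.305512)·(2.959819 - 2.760000)/(-5.305512 - (-8.800157)) = 3.263182; f(u_3) = 1.532560

3.26318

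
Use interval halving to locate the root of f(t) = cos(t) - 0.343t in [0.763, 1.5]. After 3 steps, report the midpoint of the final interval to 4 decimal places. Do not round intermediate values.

1.1776

f(0.763000) = 0.461057, f(1.500000) = -0.443763 (opposite signs)
step 1: m = 1.131500, f(m) = 0.037198 > 0 → root in [1.131500, 1.500000]
step 2: m = 1.315750, f(m) = -0.199012 < 0 → root in [1.131500, 1.315750]
step 3: m = 1.223625, f(m) = -0.079464 < 0 → root in [1.131500, 1.223625]
Midpoint of [1.131500, 1.223625] = 1.177563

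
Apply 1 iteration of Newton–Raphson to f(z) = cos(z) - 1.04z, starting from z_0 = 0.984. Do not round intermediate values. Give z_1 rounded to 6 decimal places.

f'(z) = -sin(z) - 1.04
z_0 = 0.984000: f = -0.469664, f' = -1.872719 → z_1 = 0.984000 - (-0.469664)/(-1.872719) = 0.733207

0.733207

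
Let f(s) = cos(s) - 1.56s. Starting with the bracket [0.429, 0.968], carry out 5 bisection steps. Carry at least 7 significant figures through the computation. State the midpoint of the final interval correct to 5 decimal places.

0.55533

f(0.429000) = 0.240142, f(0.968000) = -0.943132 (opposite signs)
step 1: m = 0.698500, f(m) = -0.323852 < 0 → root in [0.429000, 0.698500]
step 2: m = 0.563750, f(m) = -0.034193 < 0 → root in [0.429000, 0.563750]
step 3: m = 0.496375, f(m) = 0.104970 > 0 → root in [0.496375, 0.563750]
step 4: m = 0.530062, f(m) = 0.035878 > 0 → root in [0.530062, 0.563750]
step 5: m = 0.546906, f(m) = 0.000964 > 0 → root in [0.546906, 0.563750]
Midpoint of [0.546906, 0.563750] = 0.555328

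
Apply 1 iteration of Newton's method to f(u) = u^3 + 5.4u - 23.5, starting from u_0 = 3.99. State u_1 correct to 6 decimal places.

2.831858

f'(u) = 3u^2 + 5.4
u_0 = 3.990000: f = 61.567199, f' = 53.160300 → u_1 = 3.990000 - (61.567199)/(53.160300) = 2.831858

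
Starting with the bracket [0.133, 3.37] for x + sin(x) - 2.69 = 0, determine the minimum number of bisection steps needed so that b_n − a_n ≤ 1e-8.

Initial width b − a = 3.37 − 0.133 = 3.237000.
After n steps the width is (b−a)/2^n; need (b−a)/2^n ≤ 1e-8.
So n ≥ log₂(3.237000/1e-8) = log₂(323700000.0000) ≈ 28.2701.
Hence n = 29.

29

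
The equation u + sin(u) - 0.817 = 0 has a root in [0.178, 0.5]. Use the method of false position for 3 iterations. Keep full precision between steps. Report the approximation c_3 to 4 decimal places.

0.4144

False-position update: c = (a·f(b) − b·f(a))/(f(b) − f(a)); replace the endpoint whose sign matches f(c).
f(0.178000) = -0.461938, f(0.500000) = 0.162426
step 1: c = 0.416233, f(c) = 0.003551 > 0 → new bracket [0.178000, 0.416233]
step 2: c = 0.414416, f(c) = 0.000071 > 0 → new bracket [0.178000, 0.414416]
step 3: c = 0.414379, f(c) = 0.000001 > 0 → new bracket [0.178000, 0.414379]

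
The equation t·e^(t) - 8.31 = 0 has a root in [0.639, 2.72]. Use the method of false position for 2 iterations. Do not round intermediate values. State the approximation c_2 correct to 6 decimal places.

False-position update: c = (a·f(b) − b·f(a))/(f(b) − f(a)); replace the endpoint whose sign matches f(c).
f(0.639000) = -7.099360, f(2.720000) = 32.980477
step 1: c = 1.007608, f(c) = -5.550117 < 0 → new bracket [1.007608, 2.720000]
step 2: c = 1.254269, f(c) = -3.913443 < 0 → new bracket [1.254269, 2.720000]

1.254269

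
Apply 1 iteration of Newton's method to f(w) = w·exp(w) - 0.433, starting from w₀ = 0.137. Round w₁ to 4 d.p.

Newton update: w ← w − f(w)/f'(w).
f'(w) = (w + 1)·exp(w)
w_0 = 0.137000: f = -0.275885, f' = 1.303944 → w_1 = 0.137000 - (-0.275885)/(1.303944) = 0.348577

0.3486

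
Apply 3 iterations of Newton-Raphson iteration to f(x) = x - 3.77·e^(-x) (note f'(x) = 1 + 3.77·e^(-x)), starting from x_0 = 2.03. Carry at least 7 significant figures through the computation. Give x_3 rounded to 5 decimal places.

x_0 = 2.030000: f = 1.534865, f' = 1.495135 → x_1 = 2.030000 - (1.534865)/(1.495135) = 1.003427
x_1 = 1.003427: f = -0.378734, f' = 2.382161 → x_2 = 1.003427 - (-0.378734)/(2.382161) = 1.162414
x_2 = 1.162414: f = -0.016578, f' = 2.178993 → x_3 = 1.162414 - (-0.016578)/(2.178993) = 1.170023

1.17002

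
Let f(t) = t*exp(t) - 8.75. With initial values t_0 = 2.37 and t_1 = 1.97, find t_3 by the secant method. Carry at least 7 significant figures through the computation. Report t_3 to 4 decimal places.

f(t_0) = 16.602820, f(t_1) = 5.376233
t_2 = 1.970000 - (5.376233)·(1.970000 - 2.370000)/(5.376233 - (16.602820)) = 1.778446; f(t_2) = 1.779560
t_3 = 1.778446 - (1.779560)·(1.778446 - 1.970000)/(1.779560 - (5.376233)) = 1.683670; f(t_3) = 0.317035

1.6837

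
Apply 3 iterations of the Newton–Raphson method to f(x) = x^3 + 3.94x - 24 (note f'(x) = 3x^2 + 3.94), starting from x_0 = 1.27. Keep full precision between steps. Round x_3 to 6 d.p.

x_0 = 1.270000: f = -16.947817, f' = 8.778700 → x_1 = 1.270000 - (-16.947817)/(8.778700) = 3.200561
x_1 = 3.200561: f = 21.395452, f' = 34.670775 → x_2 = 3.200561 - (21.395452)/(34.670775) = 2.583458
x_2 = 2.583458: f = 3.421477, f' = 23.962762 → x_3 = 2.583458 - (3.421477)/(23.962762) = 2.440675

2.440675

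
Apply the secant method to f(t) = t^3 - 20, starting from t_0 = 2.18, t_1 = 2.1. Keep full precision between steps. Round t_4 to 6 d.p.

f(t_0) = -9.639768, f(t_1) = -10.739000
t_2 = 2.100000 - (-10.739000)·(2.100000 - 2.180000)/(-10.739000 - (-9.639768)) = 2.881564; f(t_2) = 3.926807
t_3 = 2.881564 - (3.926807)·(2.881564 - 2.100000)/(3.926807 - (-10.739000)) = 2.672298; f(t_3) = -0.916645
t_4 = 2.672298 - (-0.916645)·(2.672298 - 2.881564)/(-0.916645 - (3.926807)) = 2.711903; f(t_4) = -0.055540

2.711903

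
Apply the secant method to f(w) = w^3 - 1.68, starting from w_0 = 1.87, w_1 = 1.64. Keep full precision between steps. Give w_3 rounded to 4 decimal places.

f(w_0) = 4.859203, f(w_1) = 2.730944
w_2 = 1.640000 - (2.730944)·(1.640000 - 1.870000)/(2.730944 - (4.859203)) = 1.344868; f(w_2) = 0.752423
w_3 = 1.344868 - (0.752423)·(1.344868 - 1.640000)/(0.752423 - (2.730944)) = 1.232631; f(w_3) = 0.192833

1.2326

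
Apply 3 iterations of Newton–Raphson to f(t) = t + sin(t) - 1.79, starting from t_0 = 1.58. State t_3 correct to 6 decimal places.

0.966867

f'(t) = 1 + cos(t)
t_0 = 1.580000: f = 0.789958, f' = 0.990796 → t_1 = 1.580000 - (0.789958)/(0.990796) = 0.782704
t_1 = 0.782704: f = -0.302096, f' = 1.709009 → t_2 = 0.782704 - (-0.302096)/(1.709009) = 0.959471
t_2 = 0.959471: f = -0.011641, f' = 1.573953 → t_3 = 0.959471 - (-0.011641)/(1.573953) = 0.966867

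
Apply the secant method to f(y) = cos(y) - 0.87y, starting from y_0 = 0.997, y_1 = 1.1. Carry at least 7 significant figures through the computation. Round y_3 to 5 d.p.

f(y_0) = -0.324566, f(y_1) = -0.503404
y_2 = 1.100000 - (-0.503404)·(1.100000 - 0.997000)/(-0.503404 - (-0.324566)) = 0.810070; f(y_2) = -0.015313
y_3 = 0.810070 - (-0.015313)·(0.810070 - 1.100000)/(-0.015313 - (-0.503404)) = 0.800974; f(y_3) = -0.000839

0.80097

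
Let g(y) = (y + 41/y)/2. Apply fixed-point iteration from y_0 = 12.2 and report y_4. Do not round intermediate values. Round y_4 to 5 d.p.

6.40312

y_1 = g(12.200000) = 7.780328
y_2 = g(7.780328) = 6.525014
y_3 = g(6.525014) = 6.404263
y_4 = g(6.404263) = 6.403124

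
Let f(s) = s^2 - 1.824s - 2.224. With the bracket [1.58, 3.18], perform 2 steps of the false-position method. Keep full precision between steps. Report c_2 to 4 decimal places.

False-position update: c = (a·f(b) − b·f(a))/(f(b) − f(a)); replace the endpoint whose sign matches f(c).
f(1.580000) = -2.609520, f(3.180000) = 2.088080
step 1: c = 2.468801, f(c) = -0.632114 < 0 → new bracket [2.468801, 3.180000]
step 2: c = 2.634068, f(c) = -0.090225 < 0 → new bracket [2.634068, 3.180000]

2.6341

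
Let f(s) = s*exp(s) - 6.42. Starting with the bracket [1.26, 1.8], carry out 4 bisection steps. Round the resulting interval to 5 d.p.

[1.46250, 1.49625]

f(1.260000) = -1.977969, f(1.800000) = 4.469365 (opposite signs)
step 1: m = 1.530000, f(m) = 0.645811 > 0 → root in [1.260000, 1.530000]
step 2: m = 1.395000, f(m) = -0.791210 < 0 → root in [1.395000, 1.530000]
step 3: m = 1.462500, f(m) = -0.106771 < 0 → root in [1.462500, 1.530000]
step 4: m = 1.496250, f(m) = 0.260628 > 0 → root in [1.462500, 1.496250]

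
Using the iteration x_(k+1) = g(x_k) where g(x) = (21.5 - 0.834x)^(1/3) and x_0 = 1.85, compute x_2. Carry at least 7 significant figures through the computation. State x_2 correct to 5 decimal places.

2.67949

x_1 = g(1.850000) = 2.712475
x_2 = g(2.712475) = 2.679488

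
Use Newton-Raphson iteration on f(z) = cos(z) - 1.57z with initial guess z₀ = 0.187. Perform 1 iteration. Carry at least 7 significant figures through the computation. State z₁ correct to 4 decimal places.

f'(z) = -sin(z) - 1.57
z_0 = 0.187000: f = 0.688976, f' = -1.755912 → z_1 = 0.187000 - (0.688976)/(-1.755912) = 0.579375

0.5794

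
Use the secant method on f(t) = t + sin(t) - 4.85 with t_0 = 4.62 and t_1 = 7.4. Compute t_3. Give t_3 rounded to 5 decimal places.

5.51570

f(t_0) = -1.225735, f(t_1) = 3.448708
t_2 = 7.400000 - (3.448708)·(7.400000 - 4.620000)/(3.448708 - (-1.225735)) = 5.348973; f(t_2) = -0.305158
t_3 = 5.348973 - (-0.305158)·(5.348973 - 7.400000)/(-0.305158 - (3.448708)) = 5.515704; f(t_3) = -0.028620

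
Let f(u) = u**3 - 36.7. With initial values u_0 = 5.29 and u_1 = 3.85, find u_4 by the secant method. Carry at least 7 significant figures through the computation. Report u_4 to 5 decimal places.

3.32485

Secant update: u_(k+1) = u_k − f(u_k)·(u_k − u_(k-1))/(f(u_k) − f(u_(k-1))).
f(u_0) = 111.335889, f(u_1) = 20.366625
u_2 = 3.850000 - (20.366625)·(3.850000 - 5.290000)/(20.366625 - (111.335889)) = 3.527606; f(u_2) = 7.197546
u_3 = 3.527606 - (7.197546)·(3.527606 - 3.850000)/(7.197546 - (20.366625)) = 3.351402; f(u_3) = 0.942597
u_4 = 3.351402 - (0.942597)·(3.351402 - 3.527606)/(0.942597 - (7.197546)) = 3.324849; f(u_4) = 0.054936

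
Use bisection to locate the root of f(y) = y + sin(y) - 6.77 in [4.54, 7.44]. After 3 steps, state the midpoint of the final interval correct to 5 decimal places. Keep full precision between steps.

6.53375

f(4.540000) = -3.215178, f(7.440000) = 1.585526 (opposite signs)
step 1: m = 5.990000, f(m) = -1.069003 < 0 → root in [5.990000, 7.440000]
step 2: m = 6.715000, f(m) = 0.363520 > 0 → root in [5.990000, 6.715000]
step 3: m = 6.352500, f(m) = -0.348241 < 0 → root in [6.352500, 6.715000]
Midpoint of [6.352500, 6.715000] = 6.533750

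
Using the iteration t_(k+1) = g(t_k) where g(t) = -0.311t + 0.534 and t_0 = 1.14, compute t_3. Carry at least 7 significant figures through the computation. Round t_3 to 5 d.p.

0.38528

t_1 = g(1.140000) = 0.179460
t_2 = g(0.179460) = 0.478188
t_3 = g(0.478188) = 0.385284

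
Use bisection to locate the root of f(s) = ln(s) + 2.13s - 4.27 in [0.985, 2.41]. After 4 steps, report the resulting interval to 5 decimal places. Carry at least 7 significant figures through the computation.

[1.69750, 1.78656]

f(0.985000) = -2.187064, f(2.410000) = 1.742927 (opposite signs)
step 1: m = 1.697500, f(m) = -0.125168 < 0 → root in [1.697500, 2.410000]
step 2: m = 2.053750, f(m) = 0.824155 > 0 → root in [1.697500, 2.053750]
step 3: m = 1.875625, f(m) = 0.354023 > 0 → root in [1.697500, 1.875625]
step 4: m = 1.786563, f(m) = 0.115672 > 0 → root in [1.697500, 1.786563]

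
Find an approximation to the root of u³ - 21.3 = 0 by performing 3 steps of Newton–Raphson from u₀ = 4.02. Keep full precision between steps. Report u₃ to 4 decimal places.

Newton update: u ← u − f(u)/f'(u).
f'(u) = 3u²
u_0 = 4.020000: f = 43.664808, f' = 48.481200 → u_1 = 4.020000 - (43.664808)/(48.481200) = 3.119346
u_1 = 3.119346: f = 9.052220, f' = 29.190950 → u_2 = 3.119346 - (9.052220)/(29.190950) = 2.809242
u_2 = 2.809242: f = 0.870088, f' = 23.675520 → u_3 = 2.809242 - (0.870088)/(23.675520) = 2.772491

2.7725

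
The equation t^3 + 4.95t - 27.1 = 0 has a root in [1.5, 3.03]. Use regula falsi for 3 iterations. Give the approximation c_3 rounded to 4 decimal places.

f(1.500000) = -16.300000, f(3.030000) = 15.716627
step 1: c = 2.278939, f(c) = -3.983438 < 0 → new bracket [2.278939, 3.030000]
step 2: c = 2.430807, f(c) = -0.704302 < 0 → new bracket [2.430807, 3.030000]
step 3: c = 2.456507, f(c) = -0.116690 < 0 → new bracket [2.456507, 3.030000]

2.4565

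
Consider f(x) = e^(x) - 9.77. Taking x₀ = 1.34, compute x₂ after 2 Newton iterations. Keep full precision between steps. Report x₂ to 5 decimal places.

Newton update: x ← x − f(x)/f'(x).
f'(x) = e^(x)
x_0 = 1.340000: f = -5.950956, f' = 3.819044 → x_1 = 1.340000 - (-5.950956)/(3.819044) = 2.898232
x_1 = 2.898232: f = 8.372045, f' = 18.142045 → x_2 = 2.898232 - (8.372045)/(18.142045) = 2.436760

2.43676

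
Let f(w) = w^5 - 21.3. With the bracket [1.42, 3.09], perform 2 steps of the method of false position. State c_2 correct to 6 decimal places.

1.590806

f(1.420000) = -15.526466, f(3.090000) = 260.403600
step 1: c = 1.513970, f(c) = -13.345981 < 0 → new bracket [1.513970, 3.090000]
step 2: c = 1.590806, f(c) = -11.112079 < 0 → new bracket [1.590806, 3.090000]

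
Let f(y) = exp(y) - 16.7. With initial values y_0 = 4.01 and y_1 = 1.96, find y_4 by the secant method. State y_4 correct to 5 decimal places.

f(y_0) = 38.446871, f(y_1) = -9.600673
y_2 = 1.960000 - (-9.600673)·(1.960000 - 4.010000)/(-9.600673 - (38.446871)) = 2.369623; f(y_2) = -6.006640
y_3 = 2.369623 - (-6.006640)·(2.369623 - 1.960000)/(-6.006640 - (-9.600673)) = 3.054218; f(y_3) = 4.504601
y_4 = 3.054218 - (4.504601)·(3.054218 - 2.369623)/(4.504601 - (-6.006640)) = 2.760834; f(y_4) = -0.886969

2.76083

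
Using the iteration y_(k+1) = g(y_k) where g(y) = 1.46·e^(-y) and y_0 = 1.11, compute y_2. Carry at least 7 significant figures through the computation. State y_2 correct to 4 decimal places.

0.9024

y_1 = g(1.110000) = 0.481156
y_2 = g(0.481156) = 0.902380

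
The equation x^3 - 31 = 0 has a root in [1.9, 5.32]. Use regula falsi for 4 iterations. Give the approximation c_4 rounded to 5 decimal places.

3.06603

False-position update: c = (a·f(b) − b·f(a))/(f(b) − f(a)); replace the endpoint whose sign matches f(c).
f(1.900000) = -24.141000, f(5.320000) = 119.568768
step 1: c = 2.474507, f(c) = -15.848142 < 0 → new bracket [2.474507, 5.320000]
step 2: c = 2.807521, f(c) = -8.870629 < 0 → new bracket [2.807521, 5.320000]
step 3: c = 2.981045, f(c) = -4.508566 < 0 → new bracket [2.981045, 5.320000]
step 4: c = 3.066035, f(c) = -2.177530 < 0 → new bracket [3.066035, 5.320000]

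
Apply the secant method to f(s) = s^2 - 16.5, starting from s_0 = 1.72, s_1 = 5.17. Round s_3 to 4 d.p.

Secant update: s_(k+1) = s_k − f(s_k)·(s_k − s_(k-1))/(f(s_k) − f(s_(k-1))).
f(s_0) = -13.541600, f(s_1) = 10.228900
s_2 = 5.170000 - (10.228900)·(5.170000 - 1.720000)/(10.228900 - (-13.541600)) = 3.685399; f(s_2) = -2.917833
s_3 = 3.685399 - (-2.917833)·(3.685399 - 5.170000)/(-2.917833 - (10.228900)) = 4.014897; f(s_3) = -0.380604

4.0149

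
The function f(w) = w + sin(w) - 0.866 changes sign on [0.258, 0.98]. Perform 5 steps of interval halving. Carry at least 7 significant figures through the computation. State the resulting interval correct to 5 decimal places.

f(0.258000) = -0.352853, f(0.980000) = 0.944497 (opposite signs)
step 1: m = 0.619000, f(m) = 0.333221 > 0 → root in [0.258000, 0.619000]
step 2: m = 0.438500, f(m) = -0.002918 < 0 → root in [0.438500, 0.619000]
step 3: m = 0.528750, f(m) = 0.167204 > 0 → root in [0.438500, 0.528750]
step 4: m = 0.483625, f(m) = 0.082616 > 0 → root in [0.438500, 0.483625]
step 5: m = 0.461063, f(m) = 0.039962 > 0 → root in [0.438500, 0.461063]

[0.43850, 0.46106]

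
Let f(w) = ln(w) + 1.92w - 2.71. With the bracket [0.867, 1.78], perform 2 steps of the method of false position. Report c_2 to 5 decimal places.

f(0.867000) = -1.188076, f(1.780000) = 1.284213
step 1: c = 1.305749, f(c) = 0.063814 > 0 → new bracket [0.867000, 1.305749]
step 2: c = 1.283384, f(c) = 0.003597 > 0 → new bracket [0.867000, 1.283384]

1.28338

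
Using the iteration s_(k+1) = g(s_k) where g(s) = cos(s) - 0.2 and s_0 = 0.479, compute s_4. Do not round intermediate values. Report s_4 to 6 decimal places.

s_1 = g(0.479000) = 0.687456
s_2 = g(0.687456) = 0.572863
s_3 = g(0.572863) = 0.640353
s_4 = g(0.640353) = 0.601885

0.601885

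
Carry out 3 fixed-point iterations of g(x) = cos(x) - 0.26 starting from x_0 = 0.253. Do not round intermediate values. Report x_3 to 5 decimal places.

0.61780

x_1 = g(0.253000) = 0.708166
x_2 = g(0.708166) = 0.499556
x_3 = g(0.499556) = 0.617795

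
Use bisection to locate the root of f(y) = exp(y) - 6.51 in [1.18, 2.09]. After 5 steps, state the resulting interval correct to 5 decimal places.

f(1.180000) = -3.255626, f(2.090000) = 1.574915 (opposite signs)
step 1: m = 1.635000, f(m) = -1.380542 < 0 → root in [1.635000, 2.090000]
step 2: m = 1.862500, f(m) = -0.070184 < 0 → root in [1.862500, 2.090000]
step 3: m = 1.976250, f(m) = 0.705634 > 0 → root in [1.862500, 1.976250]
step 4: m = 1.919375, f(m) = 0.306697 > 0 → root in [1.862500, 1.919375]
step 5: m = 1.890937, f(m) = 0.115577 > 0 → root in [1.862500, 1.890937]

[1.86250, 1.89094]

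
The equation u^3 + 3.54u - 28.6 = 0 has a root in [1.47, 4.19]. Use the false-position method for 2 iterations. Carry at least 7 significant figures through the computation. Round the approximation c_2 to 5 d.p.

2.47131

False-position update: c = (a·f(b) − b·f(a))/(f(b) − f(a)); replace the endpoint whose sign matches f(c).
f(1.470000) = -20.219677, f(4.190000) = 59.792659
step 1: c = 2.157363, f(c) = -10.922103 < 0 → new bracket [2.157363, 4.190000]
step 2: c = 2.471310, f(c) = -4.758355 < 0 → new bracket [2.471310, 4.190000]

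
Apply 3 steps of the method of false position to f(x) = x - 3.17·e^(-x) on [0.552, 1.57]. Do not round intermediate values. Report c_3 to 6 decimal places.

f(0.552000) = -1.273277, f(1.570000) = 0.910497
step 1: c = 1.145558, f(c) = 0.137350 > 0 → new bracket [0.552000, 1.145558]
step 2: c = 1.087764, f(c) = 0.019572 > 0 → new bracket [0.552000, 1.087764]
step 3: c = 1.079653, f(c) = 0.002762 > 0 → new bracket [0.552000, 1.079653]

1.079653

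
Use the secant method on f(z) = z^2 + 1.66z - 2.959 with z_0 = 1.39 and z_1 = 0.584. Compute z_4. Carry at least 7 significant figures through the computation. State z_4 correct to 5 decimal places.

f(z_0) = 1.280500, f(z_1) = -1.648504
z_2 = 0.584000 - (-1.648504)·(0.584000 - 1.390000)/(-1.648504 - (1.280500)) = 1.037633; f(z_2) = -0.159845
z_3 = 1.037633 - (-0.159845)·(1.037633 - 0.584000)/(-0.159845 - (-1.648504)) = 1.086343; f(z_3) = 0.024469
z_4 = 1.086343 - (0.024469)·(1.086343 - 1.037633)/(0.024469 - (-0.159845)) = 1.079876; f(z_4) = -0.000273

1.07988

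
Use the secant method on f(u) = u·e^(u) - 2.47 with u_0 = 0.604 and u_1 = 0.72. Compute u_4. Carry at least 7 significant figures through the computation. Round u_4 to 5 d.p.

f(u_0) = -1.365029, f(u_1) = -0.990808
u_2 = 0.720000 - (-0.990808)·(0.720000 - 0.604000)/(-0.990808 - (-1.365029)) = 1.027128; f(u_2) = 0.398802
u_3 = 1.027128 - (0.398802)·(1.027128 - 0.720000)/(0.398802 - (-0.990808)) = 0.938986; f(u_3) = -0.068650
u_4 = 0.938986 - (-0.068650)·(0.938986 - 1.027128)/(-0.068650 - (0.398802)) = 0.951930; f(u_4) = -0.003828

0.95193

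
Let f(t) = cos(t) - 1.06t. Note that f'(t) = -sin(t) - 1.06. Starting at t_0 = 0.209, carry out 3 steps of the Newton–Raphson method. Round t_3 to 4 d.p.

0.7134

t_0 = 0.209000: f = 0.756699, f' = -1.267482 → t_1 = 0.209000 - (0.756699)/(-1.267482) = 0.806010
t_1 = 0.806010: f = -0.161987, f' = -1.781530 → t_2 = 0.806010 - (-0.161987)/(-1.781530) = 0.715084
t_2 = 0.715084: f = -0.002951, f' = -1.715681 → t_3 = 0.715084 - (-0.002951)/(-1.715681) = 0.713364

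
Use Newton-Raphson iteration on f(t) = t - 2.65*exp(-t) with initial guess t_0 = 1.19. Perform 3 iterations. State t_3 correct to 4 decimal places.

f'(t) = 1 + 2.65*exp(-t)
t_0 = 1.190000: f = 0.383814, f' = 1.806186 → t_1 = 1.190000 - (0.383814)/(1.806186) = 0.977501
t_1 = 0.977501: f = -0.019563, f' = 1.997063 → t_2 = 0.977501 - (-0.019563)/(1.997063) = 0.987296
t_2 = 0.987296: f = -0.000048, f' = 1.987344 → t_3 = 0.987296 - (-0.000048)/(1.987344) = 0.987320

0.9873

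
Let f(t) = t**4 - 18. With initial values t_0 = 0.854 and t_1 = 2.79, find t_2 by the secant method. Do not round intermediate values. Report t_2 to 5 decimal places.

1.41707

f(t_0) = -17.468098, f(t_1) = 42.592213
t_2 = 2.790000 - (42.592213)·(2.790000 - 0.854000)/(42.592213 - (-17.468098)) = 1.417071; f(t_2) = -13.967570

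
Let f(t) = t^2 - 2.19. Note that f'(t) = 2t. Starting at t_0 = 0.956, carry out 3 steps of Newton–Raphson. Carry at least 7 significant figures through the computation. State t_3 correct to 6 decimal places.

1.479878

t_0 = 0.956000: f = -1.276064, f' = 1.912000 → t_1 = 0.956000 - (-1.276064)/(1.912000) = 1.623397
t_1 = 1.623397: f = 0.445419, f' = 3.246795 → t_2 = 1.623397 - (0.445419)/(3.246795) = 1.486210
t_2 = 1.486210: f = 0.018820, f' = 2.972420 → t_3 = 1.486210 - (0.018820)/(2.972420) = 1.479878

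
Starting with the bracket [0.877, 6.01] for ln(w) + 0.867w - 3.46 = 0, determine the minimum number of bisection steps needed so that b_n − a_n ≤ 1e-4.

16

Initial width b − a = 6.01 − 0.877 = 5.133000.
After n steps the width is (b−a)/2^n; need (b−a)/2^n ≤ 1e-4.
So n ≥ log₂(5.133000/1e-4) = log₂(51330.0000) ≈ 15.6475.
Hence n = 16.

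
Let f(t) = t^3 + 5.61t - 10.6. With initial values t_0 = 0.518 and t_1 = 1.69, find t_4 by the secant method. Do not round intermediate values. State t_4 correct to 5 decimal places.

1.40053

Secant update: t_(k+1) = t_k − f(t_k)·(t_k − t_(k-1))/(f(t_k) − f(t_(k-1))).
f(t_0) = -7.555028, f(t_1) = 3.707709
t_2 = 1.690000 - (3.707709)·(1.690000 - 0.518000)/(3.707709 - (-7.555028)) = 1.304176; f(t_2) = -1.065333
t_3 = 1.304176 - (-1.065333)·(1.304176 - 1.690000)/(-1.065333 - (3.707709)) = 1.390291; f(t_3) = -0.113161
t_4 = 1.390291 - (-0.113161)·(1.390291 - 1.304176)/(-0.113161 - (-1.065333)) = 1.400525; f(t_4) = 0.004038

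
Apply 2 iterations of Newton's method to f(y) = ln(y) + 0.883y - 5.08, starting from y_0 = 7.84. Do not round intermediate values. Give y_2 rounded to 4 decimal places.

Newton update: y ← y − f(y)/f'(y).
f'(y) = 1/y + 0.883
y_0 = 7.840000: f = 3.901959, f' = 1.010551 → y_1 = 7.840000 - (3.901959)/(1.010551) = 3.978781
y_1 = 3.978781: f = -0.185761, f' = 1.134333 → y_2 = 3.978781 - (-0.185761)/(1.134333) = 4.142543

4.1425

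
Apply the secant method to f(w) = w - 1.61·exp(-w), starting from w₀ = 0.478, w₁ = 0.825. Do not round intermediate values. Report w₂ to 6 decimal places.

f(w_0) = -0.520236, f(w_1) = 0.119442
w_2 = 0.825000 - (0.119442)·(0.825000 - 0.478000)/(0.119442 - (-0.520236)) = 0.760208; f(w_2) = 0.007421

0.760208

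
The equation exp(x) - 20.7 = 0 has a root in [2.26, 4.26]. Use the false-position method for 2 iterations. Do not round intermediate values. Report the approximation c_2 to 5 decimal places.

f(2.260000) = -11.116911, f(4.260000) = 50.109983
step 1: c = 2.623138, f(c) = -6.921104 < 0 → new bracket [2.623138, 4.260000]
step 2: c = 2.821782, f(c) = -3.893221 < 0 → new bracket [2.821782, 4.260000]

2.82178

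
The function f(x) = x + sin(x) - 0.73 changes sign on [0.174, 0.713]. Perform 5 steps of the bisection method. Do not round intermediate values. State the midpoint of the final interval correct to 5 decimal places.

f(0.174000) = -0.382877, f(0.713000) = 0.637106 (opposite signs)
step 1: m = 0.443500, f(m) = 0.142603 > 0 → root in [0.174000, 0.443500]
step 2: m = 0.308750, f(m) = -0.117382 < 0 → root in [0.308750, 0.443500]
step 3: m = 0.376125, f(m) = 0.013444 > 0 → root in [0.308750, 0.376125]
step 4: m = 0.342437, f(m) = -0.051778 < 0 → root in [0.342437, 0.376125]
step 5: m = 0.359281, f(m) = -0.019117 < 0 → root in [0.359281, 0.376125]
Midpoint of [0.359281, 0.376125] = 0.367703

0.36770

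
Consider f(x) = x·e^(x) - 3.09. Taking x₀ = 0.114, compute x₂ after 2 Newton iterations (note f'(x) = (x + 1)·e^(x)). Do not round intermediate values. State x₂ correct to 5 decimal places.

1.84714

x_0 = 0.114000: f = -2.962234, f' = 1.248518 → x_1 = 0.114000 - (-2.962234)/(1.248518) = 2.486601
x_1 = 2.486601: f = 26.799797, f' = 41.910142 → x_2 = 2.486601 - (26.799797)/(41.910142) = 1.847142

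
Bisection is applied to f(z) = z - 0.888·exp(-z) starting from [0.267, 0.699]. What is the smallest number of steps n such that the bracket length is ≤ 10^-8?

26

Initial width b − a = 0.699 − 0.267 = 0.432000.
After n steps the width is (b−a)/2^n; need (b−a)/2^n ≤ 10^-8.
So n ≥ log₂(0.432000/10^-8) = log₂(43200000.0000) ≈ 25.3645.
Hence n = 26.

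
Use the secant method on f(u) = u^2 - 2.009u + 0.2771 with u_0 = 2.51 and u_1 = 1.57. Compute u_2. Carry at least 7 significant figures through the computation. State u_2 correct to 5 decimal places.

1.76900

f(u_0) = 1.534610, f(u_1) = -0.412130
u_2 = 1.570000 - (-0.412130)·(1.570000 - 2.510000)/(-0.412130 - (1.534610)) = 1.769000; f(u_2) = -0.147459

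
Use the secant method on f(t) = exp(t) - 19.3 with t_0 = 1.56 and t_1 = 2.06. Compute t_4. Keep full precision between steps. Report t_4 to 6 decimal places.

2.792690

f(t_0) = -14.541179, f(t_1) = -11.454030
t_2 = 2.060000 - (-11.454030)·(2.060000 - 1.560000)/(-11.454030 - (-14.541179)) = 3.915115; f(t_2) = 30.854831
t_3 = 3.915115 - (30.854831)·(3.915115 - 2.060000)/(30.854831 - (-11.454030)) = 2.562224; f(t_3) = -6.335377
t_4 = 2.562224 - (-6.335377)·(2.562224 - 3.915115)/(-6.335377 - (30.854831)) = 2.792690; f(t_4) = -2.975123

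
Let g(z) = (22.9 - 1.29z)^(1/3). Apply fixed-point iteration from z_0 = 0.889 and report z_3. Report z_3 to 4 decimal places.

2.6888

z_1 = g(0.889000) = 2.791522
z_2 = g(2.791522) = 2.682323
z_3 = g(2.682323) = 2.688834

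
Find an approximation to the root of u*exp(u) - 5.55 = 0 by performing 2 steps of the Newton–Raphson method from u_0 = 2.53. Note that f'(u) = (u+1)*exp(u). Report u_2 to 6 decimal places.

1.550649

u_0 = 2.530000: f = 26.210371, f' = 44.313877 → u_1 = 2.530000 - (26.210371)/(44.313877) = 1.938529
u_1 = 1.938529: f = 7.919913, f' = 20.418435 → u_2 = 1.938529 - (7.919913)/(20.418435) = 1.550649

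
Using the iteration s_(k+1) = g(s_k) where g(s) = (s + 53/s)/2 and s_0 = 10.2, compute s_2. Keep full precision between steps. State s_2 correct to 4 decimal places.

7.2915

s_1 = g(10.200000) = 7.698039
s_2 = g(7.698039) = 7.291455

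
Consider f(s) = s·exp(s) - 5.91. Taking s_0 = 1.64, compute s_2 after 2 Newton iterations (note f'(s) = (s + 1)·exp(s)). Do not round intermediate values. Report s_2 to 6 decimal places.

1.424122

s_0 = 1.640000: f = 2.544478, f' = 13.609648 → s_1 = 1.640000 - (2.544478)/(13.609648) = 1.453039
s_1 = 1.453039: f = 0.303322, f' = 10.489410 → s_2 = 1.453039 - (0.303322)/(10.489410) = 1.424122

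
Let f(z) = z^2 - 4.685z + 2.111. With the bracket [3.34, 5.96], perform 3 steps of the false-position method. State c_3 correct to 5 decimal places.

4.14253

f(3.340000) = -2.381300, f(5.960000) = 9.710000
step 1: c = 3.855991, f(c) = -1.085650 < 0 → new bracket [3.855991, 5.960000]
step 2: c = 4.067578, f(c) = -0.400412 < 0 → new bracket [4.067578, 5.960000]
step 3: c = 4.142525, f(c) = -0.136215 < 0 → new bracket [4.142525, 5.960000]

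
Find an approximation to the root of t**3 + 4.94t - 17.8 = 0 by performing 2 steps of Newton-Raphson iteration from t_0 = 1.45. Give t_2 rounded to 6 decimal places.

Newton update: t ← t − f(t)/f'(t).
f'(t) = 3t**2 + 4.94
t_0 = 1.450000: f = -7.588375, f' = 11.247500 → t_1 = 1.450000 - (-7.588375)/(11.247500) = 2.124672
t_1 = 2.124672: f = 2.287143, f' = 18.482695 → t_2 = 2.124672 - (2.287143)/(18.482695) = 2.000927

2.000927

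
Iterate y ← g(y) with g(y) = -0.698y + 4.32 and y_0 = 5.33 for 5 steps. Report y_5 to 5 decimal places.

y_1 = g(5.330000) = 0.599660
y_2 = g(0.599660) = 3.901437
y_3 = g(3.901437) = 1.596797
y_4 = g(1.596797) = 3.205436
y_5 = g(3.205436) = 2.082606

2.08261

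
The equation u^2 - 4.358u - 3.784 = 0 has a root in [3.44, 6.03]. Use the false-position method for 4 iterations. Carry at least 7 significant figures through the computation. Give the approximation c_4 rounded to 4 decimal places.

5.0991

False-position update: c = (a·f(b) − b·f(a))/(f(b) − f(a)); replace the endpoint whose sign matches f(c).
f(3.440000) = -6.941920, f(6.030000) = 6.298160
step 1: c = 4.797966, f(c) = -1.673060 < 0 → new bracket [4.797966, 6.030000]
step 2: c = 5.056554, f(c) = -0.251722 < 0 → new bracket [5.056554, 6.030000]
step 3: c = 5.093965, f(c) = -0.035018 < 0 → new bracket [5.093965, 6.030000]
step 4: c = 5.099141, f(c) = -0.004818 < 0 → new bracket [5.099141, 6.030000]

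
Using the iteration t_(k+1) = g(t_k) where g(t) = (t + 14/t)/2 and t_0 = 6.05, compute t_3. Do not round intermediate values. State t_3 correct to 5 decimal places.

t_1 = g(6.050000) = 4.182025
t_2 = g(4.182025) = 3.764843
t_3 = g(3.764843) = 3.741729

3.74173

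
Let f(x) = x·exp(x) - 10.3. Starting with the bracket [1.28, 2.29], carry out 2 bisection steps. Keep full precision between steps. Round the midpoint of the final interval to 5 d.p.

f(1.280000) = -5.696301, f(2.290000) = 12.313607 (opposite signs)
step 1: m = 1.785000, f(m) = 0.337850 > 0 → root in [1.280000, 1.785000]
step 2: m = 1.532500, f(m) = -3.204928 < 0 → root in [1.532500, 1.785000]
Midpoint of [1.532500, 1.785000] = 1.658750

1.65875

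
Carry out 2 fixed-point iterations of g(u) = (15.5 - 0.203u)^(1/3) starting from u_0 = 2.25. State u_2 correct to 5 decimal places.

u_1 = g(2.250000) = 2.468580
u_2 = g(2.468580) = 2.466151

2.46615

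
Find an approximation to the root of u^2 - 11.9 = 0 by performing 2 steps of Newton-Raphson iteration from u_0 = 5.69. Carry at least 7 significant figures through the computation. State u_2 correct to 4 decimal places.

3.4746

Newton update: u ← u − f(u)/f'(u).
f'(u) = 2u
u_0 = 5.690000: f = 20.476100, f' = 11.380000 → u_1 = 5.690000 - (20.476100)/(11.380000) = 3.890694
u_1 = 3.890694: f = 3.237501, f' = 7.781388 → u_2 = 3.890694 - (3.237501)/(7.781388) = 3.474637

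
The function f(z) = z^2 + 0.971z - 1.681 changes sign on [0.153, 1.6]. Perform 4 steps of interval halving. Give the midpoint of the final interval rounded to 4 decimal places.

f(0.153000) = -1.509028, f(1.600000) = 2.432600 (opposite signs)
step 1: m = 0.876500, f(m) = -0.061666 < 0 → root in [0.876500, 1.600000]
step 2: m = 1.238250, f(m) = 1.054604 > 0 → root in [0.876500, 1.238250]
step 3: m = 1.057375, f(m) = 0.463753 > 0 → root in [0.876500, 1.057375]
step 4: m = 0.966938, f(m) = 0.192864 > 0 → root in [0.876500, 0.966938]
Midpoint of [0.876500, 0.966938] = 0.921719

0.9217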